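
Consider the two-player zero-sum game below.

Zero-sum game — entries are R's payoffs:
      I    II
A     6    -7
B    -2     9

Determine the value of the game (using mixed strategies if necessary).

5/3

Row minima are -7 and -2, so R's maximin is -2; column maxima are 6 and 9, so C's minimax is 6. These differ, so the equilibrium is in mixed strategies.
Let R play A with probability p. C is indifferent when 6p − 2(1−p) = −7p + 9(1−p), giving p = 11/24.
Let C play I with probability q. R is indifferent when 6q − 7(1−q) = −2q + 9(1−q), giving q = 2/3.
The value is 6·(2/3) + (-7)·(1/3) = 5/3.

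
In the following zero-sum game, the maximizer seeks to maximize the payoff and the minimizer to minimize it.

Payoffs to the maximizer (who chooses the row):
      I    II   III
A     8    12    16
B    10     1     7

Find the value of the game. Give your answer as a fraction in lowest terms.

112/13

Column III is strictly dominated by II for the minimizer (it gives the maximizer more in every row).
The remaining 2×2 game on (A, B) × (I, II) has no saddle point. Let the maximizer play A with probability p; indifference gives 8p + 10(1−p) = 12p + (1−p), so p = 9/13.
Similarly the minimizer's optimal q on I is 11/13, and the value is 8·(11/13) + (12)·(2/13) = 112/13.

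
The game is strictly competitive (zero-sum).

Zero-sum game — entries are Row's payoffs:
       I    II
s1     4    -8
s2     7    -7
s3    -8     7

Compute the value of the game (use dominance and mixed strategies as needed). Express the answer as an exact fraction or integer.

Row s1 is strictly dominated by row s2, so Row never plays it.
The remaining 2×2 game on (s2, s3) × (I, II) has no saddle point. Let Row play s2 with probability p; indifference gives 7p − 8(1−p) = −7p + 7(1−p), so p = 15/29.
Similarly Column's optimal q on I is 14/29, and the value is 7·(14/29) + (-7)·(15/29) = -7/29.

-7/29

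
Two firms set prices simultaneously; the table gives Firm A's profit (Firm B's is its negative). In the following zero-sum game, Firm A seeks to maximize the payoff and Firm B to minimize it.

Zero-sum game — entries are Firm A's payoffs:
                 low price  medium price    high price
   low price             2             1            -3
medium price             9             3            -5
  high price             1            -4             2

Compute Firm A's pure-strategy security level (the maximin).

The worst-case payoff for each row is low price: -3, medium price: -5, high price: -4.
The best of these is -3.

-3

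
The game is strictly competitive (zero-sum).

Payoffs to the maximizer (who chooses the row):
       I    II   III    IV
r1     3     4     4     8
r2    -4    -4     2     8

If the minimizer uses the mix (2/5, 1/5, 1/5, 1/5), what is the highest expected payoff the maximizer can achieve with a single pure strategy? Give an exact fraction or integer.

22/5

r1: (3)·(2/5) + (4)·(1/5) + (4)·(1/5) + (8)·(1/5) = 22/5.
r2: (-4)·(2/5) + (-4)·(1/5) + (2)·(1/5) + (8)·(1/5) = -2/5.
The best pure response is r1 with expected payoff 22/5.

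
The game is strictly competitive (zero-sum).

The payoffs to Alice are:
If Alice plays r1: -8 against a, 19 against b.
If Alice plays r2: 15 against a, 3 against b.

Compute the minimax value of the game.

Row minima are -8 and 3, so Alice's maximin is 3; column maxima are 15 and 19, so Bob's minimax is 15. These differ, so the equilibrium is in mixed strategies.
Let Alice play r1 with probability p. Bob is indifferent when −8p + 15(1−p) = 19p + 3(1−p), giving p = 4/13.
Let Bob play a with probability q. Alice is indifferent when −8q + 19(1−q) = 15q + 3(1−q), giving q = 16/39.
The value is -8·(16/39) + (19)·(23/39) = 103/13.

103/13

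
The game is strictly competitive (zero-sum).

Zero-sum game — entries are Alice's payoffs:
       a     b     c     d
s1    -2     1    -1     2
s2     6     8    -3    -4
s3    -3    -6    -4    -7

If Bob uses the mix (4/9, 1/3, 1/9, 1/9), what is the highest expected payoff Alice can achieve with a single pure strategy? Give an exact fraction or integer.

41/9

s1: (-2)·(4/9) + (1)·(1/3) + (-1)·(1/9) + (2)·(1/9) = -4/9.
s2: (6)·(4/9) + (8)·(1/3) + (-3)·(1/9) + (-4)·(1/9) = 41/9.
s3: (-3)·(4/9) + (-6)·(1/3) + (-4)·(1/9) + (-7)·(1/9) = -41/9.
The best pure response is s2 with expected payoff 41/9.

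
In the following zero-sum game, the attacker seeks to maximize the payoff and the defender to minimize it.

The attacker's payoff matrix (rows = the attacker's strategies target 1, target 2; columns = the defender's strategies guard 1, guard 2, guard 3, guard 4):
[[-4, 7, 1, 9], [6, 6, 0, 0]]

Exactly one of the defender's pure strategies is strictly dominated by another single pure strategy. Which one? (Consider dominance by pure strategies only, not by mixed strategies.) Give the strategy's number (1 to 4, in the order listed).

The defender prefers columns that give the attacker less. Compare guard 2 with guard 3: 1 < 7, 0 < 6.
So guard 3 strictly dominates guard 2 for the defender; guard 2 is strictly dominated.

2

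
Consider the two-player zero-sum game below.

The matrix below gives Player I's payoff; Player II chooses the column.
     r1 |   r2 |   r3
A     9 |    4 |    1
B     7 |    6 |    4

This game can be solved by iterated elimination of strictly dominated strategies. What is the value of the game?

4

Column r2 is strictly dominated by r3 for Player II (1<4, 4<6); eliminate r2.
Column r1 is strictly dominated by r3 for Player II (1<9, 4<7); eliminate r1.
Row A is strictly dominated by row B (4>1); eliminate A.
Only (B, r3) remains, with payoff 4.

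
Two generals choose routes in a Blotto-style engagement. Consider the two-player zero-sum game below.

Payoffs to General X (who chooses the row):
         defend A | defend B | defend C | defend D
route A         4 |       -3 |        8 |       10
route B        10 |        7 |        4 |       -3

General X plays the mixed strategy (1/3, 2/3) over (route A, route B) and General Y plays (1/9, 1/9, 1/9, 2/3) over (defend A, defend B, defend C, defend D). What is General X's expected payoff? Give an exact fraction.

25/9

Against (1/9, 1/9, 1/9, 2/3), each row's expected payoff is route A: 23/3; route B: 1/3.
Taking the (1/3, 2/3)-weighted average: (1/3)·(23/3) + (2/3)·(1/3) = 25/9.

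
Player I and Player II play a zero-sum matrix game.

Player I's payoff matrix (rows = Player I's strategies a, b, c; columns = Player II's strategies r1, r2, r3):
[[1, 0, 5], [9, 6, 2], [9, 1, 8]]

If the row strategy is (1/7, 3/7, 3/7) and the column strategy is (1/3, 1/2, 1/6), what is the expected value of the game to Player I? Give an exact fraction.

Against (1/3, 1/2, 1/6), each row's expected payoff is a: 7/6; b: 19/3; c: 29/6.
Taking the (1/7, 3/7, 3/7)-weighted average: (1/7)·(7/6) + (3/7)·(19/3) + (3/7)·(29/6) = 104/21.

104/21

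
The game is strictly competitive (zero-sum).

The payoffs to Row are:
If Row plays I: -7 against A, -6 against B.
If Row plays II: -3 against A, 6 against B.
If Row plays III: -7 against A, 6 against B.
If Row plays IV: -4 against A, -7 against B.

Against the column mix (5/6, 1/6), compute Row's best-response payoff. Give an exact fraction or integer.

-3/2

I: (-7)·(5/6) + (-6)·(1/6) = -41/6.
II: (-3)·(5/6) + (6)·(1/6) = -3/2.
III: (-7)·(5/6) + (6)·(1/6) = -29/6.
IV: (-4)·(5/6) + (-7)·(1/6) = -9/2.
The best pure response is II with expected payoff -3/2.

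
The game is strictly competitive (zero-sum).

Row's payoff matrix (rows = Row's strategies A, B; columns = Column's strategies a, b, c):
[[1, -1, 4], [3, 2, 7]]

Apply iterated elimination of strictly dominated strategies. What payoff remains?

Column c is strictly dominated by a for Column (1<4, 3<7); eliminate c.
Row A is strictly dominated by row B (3>1, 2>-1); eliminate A.
Column a is strictly dominated by b for Column (2<3); eliminate a.
Only (B, b) remains, with payoff 2.

2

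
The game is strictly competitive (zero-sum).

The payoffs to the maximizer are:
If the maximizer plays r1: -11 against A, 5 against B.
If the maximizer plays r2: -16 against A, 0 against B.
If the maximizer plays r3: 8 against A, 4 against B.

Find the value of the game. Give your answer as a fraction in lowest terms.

21/5

Row r2 is strictly dominated by row r1, so the maximizer never plays it.
The remaining 2×2 game on (r1, r3) × (A, B) has no saddle point. Let the maximizer play r1 with probability p; indifference gives −11p + 8(1−p) = 5p + 4(1−p), so p = 1/5.
Similarly the minimizer's optimal q on A is 1/20, and the value is -11·(1/20) + (5)·(19/20) = 21/5.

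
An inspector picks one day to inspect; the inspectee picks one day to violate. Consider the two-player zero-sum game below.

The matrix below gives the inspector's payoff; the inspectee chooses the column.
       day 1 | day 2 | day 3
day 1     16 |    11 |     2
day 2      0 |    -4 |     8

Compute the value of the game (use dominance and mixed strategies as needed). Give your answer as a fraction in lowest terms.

Column day 1 is strictly dominated by day 2 for the inspectee (it gives the inspector more in every row).
The remaining 2×2 game on (day 1, day 2) × (day 2, day 3) has no saddle point. Let the inspector play day 1 with probability p; indifference gives 11p − 4(1−p) = 2p + 8(1−p), so p = 4/7.
Similarly the inspectee's optimal q on day 2 is 2/7, and the value is 11·(2/7) + (2)·(5/7) = 32/7.

32/7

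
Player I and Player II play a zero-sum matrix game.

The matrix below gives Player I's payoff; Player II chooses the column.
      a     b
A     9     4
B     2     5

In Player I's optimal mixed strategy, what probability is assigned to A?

3/8

Row minima are 4 and 2, so Player I's maximin is 4; column maxima are 9 and 5, so Player II's minimax is 5. These differ, so the equilibrium is in mixed strategies.
Let Player I play A with probability p. Player II is indifferent when 9p + 2(1−p) = 4p + 5(1−p), giving p = 3/8.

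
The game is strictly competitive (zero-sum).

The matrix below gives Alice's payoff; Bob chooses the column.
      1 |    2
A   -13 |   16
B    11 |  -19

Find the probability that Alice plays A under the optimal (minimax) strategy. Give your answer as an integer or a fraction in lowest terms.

Row minima are -13 and -19, so Alice's maximin is -13; column maxima are 11 and 16, so Bob's minimax is 11. These differ, so the equilibrium is in mixed strategies.
Let Alice play A with probability p. Bob is indifferent when −13p + 11(1−p) = 16p − 19(1−p), giving p = 30/59.

30/59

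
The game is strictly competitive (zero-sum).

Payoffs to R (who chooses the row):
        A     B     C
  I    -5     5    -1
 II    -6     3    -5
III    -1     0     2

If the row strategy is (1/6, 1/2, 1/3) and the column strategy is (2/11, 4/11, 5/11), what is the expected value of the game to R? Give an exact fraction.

Against (2/11, 4/11, 5/11), each row's expected payoff is I: 5/11; II: -25/11; III: 8/11.
Taking the (1/6, 1/2, 1/3)-weighted average: (1/6)·(5/11) + (1/2)·(-25/11) + (1/3)·(8/11) = -9/11.

-9/11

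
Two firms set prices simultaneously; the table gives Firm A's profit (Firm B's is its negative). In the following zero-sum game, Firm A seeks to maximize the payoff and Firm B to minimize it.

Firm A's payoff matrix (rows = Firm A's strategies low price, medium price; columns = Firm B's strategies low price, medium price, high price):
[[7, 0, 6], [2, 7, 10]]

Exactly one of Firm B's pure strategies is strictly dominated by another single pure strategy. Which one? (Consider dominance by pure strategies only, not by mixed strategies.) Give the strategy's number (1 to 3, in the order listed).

3

Firm B prefers columns that give Firm A less. Compare high price with medium price: 0 < 6, 7 < 10.
So medium price strictly dominates high price for Firm B; high price is strictly dominated.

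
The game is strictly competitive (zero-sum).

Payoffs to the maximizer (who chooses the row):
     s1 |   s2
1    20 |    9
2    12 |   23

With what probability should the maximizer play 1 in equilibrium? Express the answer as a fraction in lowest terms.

1/2

Row minima are 9 and 12, so the maximizer's maximin is 12; column maxima are 20 and 23, so the minimizer's minimax is 20. These differ, so the equilibrium is in mixed strategies.
Let the maximizer play 1 with probability p. The minimizer is indifferent when 20p + 12(1−p) = 9p + 23(1−p), giving p = 1/2.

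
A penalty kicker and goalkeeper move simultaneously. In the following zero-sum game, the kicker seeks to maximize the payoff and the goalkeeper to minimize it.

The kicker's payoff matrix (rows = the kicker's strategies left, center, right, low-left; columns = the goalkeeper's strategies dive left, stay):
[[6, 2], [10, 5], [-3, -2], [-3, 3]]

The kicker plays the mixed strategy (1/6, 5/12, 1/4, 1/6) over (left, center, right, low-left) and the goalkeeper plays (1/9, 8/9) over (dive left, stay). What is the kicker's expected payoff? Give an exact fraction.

Against (1/9, 8/9), each row's expected payoff is left: 22/9; center: 50/9; right: -19/9; low-left: 7/3.
Taking the (1/6, 5/12, 1/4, 1/6)-weighted average: (1/6)·(22/9) + (5/12)·(50/9) + (1/4)·(-19/9) + (1/6)·(7/3) = 31/12.

31/12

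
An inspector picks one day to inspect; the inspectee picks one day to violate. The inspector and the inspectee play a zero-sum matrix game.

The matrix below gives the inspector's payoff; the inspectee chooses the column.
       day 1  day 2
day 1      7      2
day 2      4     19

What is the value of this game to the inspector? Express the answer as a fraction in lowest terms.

25/4

Row minima are 2 and 4, so the inspector's maximin is 4; column maxima are 7 and 19, so the inspectee's minimax is 7. These differ, so the equilibrium is in mixed strategies.
Let the inspector play day 1 with probability p. The inspectee is indifferent when 7p + 4(1−p) = 2p + 19(1−p), giving p = 3/4.
Let the inspectee play day 1 with probability q. The inspector is indifferent when 7q + 2(1−q) = 4q + 19(1−q), giving q = 17/20.
The value is 7·(17/20) + (2)·(3/20) = 25/4.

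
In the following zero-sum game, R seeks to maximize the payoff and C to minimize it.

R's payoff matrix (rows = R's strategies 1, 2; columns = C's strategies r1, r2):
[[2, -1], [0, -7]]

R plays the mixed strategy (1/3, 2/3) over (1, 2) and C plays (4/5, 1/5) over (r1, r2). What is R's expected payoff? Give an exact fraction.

-7/15

Against (4/5, 1/5), each row's expected payoff is 1: 7/5; 2: -7/5.
Taking the (1/3, 2/3)-weighted average: (1/3)·(7/5) + (2/3)·(-7/5) = -7/15.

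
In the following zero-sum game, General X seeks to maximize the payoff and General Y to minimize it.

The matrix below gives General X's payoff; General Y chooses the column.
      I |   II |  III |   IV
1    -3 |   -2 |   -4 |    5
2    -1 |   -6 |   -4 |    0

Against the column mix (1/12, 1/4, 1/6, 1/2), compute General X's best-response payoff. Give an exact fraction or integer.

13/12

1: (-3)·(1/12) + (-2)·(1/4) + (-4)·(1/6) + (5)·(1/2) = 13/12.
2: (-1)·(1/12) + (-6)·(1/4) + (-4)·(1/6) + (0)·(1/2) = -9/4.
The best pure response is 1 with expected payoff 13/12.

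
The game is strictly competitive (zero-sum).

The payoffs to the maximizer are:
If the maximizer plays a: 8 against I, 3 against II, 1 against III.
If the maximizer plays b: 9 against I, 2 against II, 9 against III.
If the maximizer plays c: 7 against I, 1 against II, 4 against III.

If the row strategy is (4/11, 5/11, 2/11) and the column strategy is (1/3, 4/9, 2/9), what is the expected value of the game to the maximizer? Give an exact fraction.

Against (1/3, 4/9, 2/9), each row's expected payoff is a: 38/9; b: 53/9; c: 11/3.
Taking the (4/11, 5/11, 2/11)-weighted average: (4/11)·(38/9) + (5/11)·(53/9) + (2/11)·(11/3) = 161/33.

161/33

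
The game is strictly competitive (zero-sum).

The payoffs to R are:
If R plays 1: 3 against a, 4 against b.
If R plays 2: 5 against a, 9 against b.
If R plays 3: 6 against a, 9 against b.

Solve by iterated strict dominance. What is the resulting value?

6

Column b is strictly dominated by a for C (3<4, 5<9, 6<9); eliminate b.
Row 1 is strictly dominated by row 2 (5>3); eliminate 1.
Row 2 is strictly dominated by row 3 (6>5); eliminate 2.
Only (3, a) remains, with payoff 6.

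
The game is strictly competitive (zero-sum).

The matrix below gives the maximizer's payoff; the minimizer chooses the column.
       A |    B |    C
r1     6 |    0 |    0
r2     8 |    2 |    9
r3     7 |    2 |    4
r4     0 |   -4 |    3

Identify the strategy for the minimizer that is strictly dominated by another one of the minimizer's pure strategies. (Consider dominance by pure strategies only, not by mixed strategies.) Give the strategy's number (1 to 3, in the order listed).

The minimizer prefers columns that give the maximizer less. Compare A with B: 0 < 6, 2 < 8, 2 < 7, -4 < 0.
So B strictly dominates A for the minimizer; A is strictly dominated.

1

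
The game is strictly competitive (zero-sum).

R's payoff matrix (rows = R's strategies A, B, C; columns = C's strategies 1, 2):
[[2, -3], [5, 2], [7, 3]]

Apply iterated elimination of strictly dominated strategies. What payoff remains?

Column 1 is strictly dominated by 2 for C (-3<2, 2<5, 3<7); eliminate 1.
Row A is strictly dominated by row B (2>-3); eliminate A.
Row B is strictly dominated by row C (3>2); eliminate B.
Only (C, 2) remains, with payoff 3.

3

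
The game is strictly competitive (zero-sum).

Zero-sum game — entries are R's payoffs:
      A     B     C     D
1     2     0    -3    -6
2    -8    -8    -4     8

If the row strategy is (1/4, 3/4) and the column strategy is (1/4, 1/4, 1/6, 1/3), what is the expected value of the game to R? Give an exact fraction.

Against (1/4, 1/4, 1/6, 1/3), each row's expected payoff is 1: -2; 2: -2.
Taking the (1/4, 3/4)-weighted average: (1/4)·(-2) + (3/4)·(-2) = -2.

-2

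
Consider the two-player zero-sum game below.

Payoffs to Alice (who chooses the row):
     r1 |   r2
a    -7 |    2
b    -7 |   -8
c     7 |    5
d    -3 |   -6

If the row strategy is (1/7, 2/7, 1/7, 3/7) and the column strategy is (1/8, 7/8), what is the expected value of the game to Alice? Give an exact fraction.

-53/14

Against (1/8, 7/8), each row's expected payoff is a: 7/8; b: -63/8; c: 21/4; d: -45/8.
Taking the (1/7, 2/7, 1/7, 3/7)-weighted average: (1/7)·(7/8) + (2/7)·(-63/8) + (1/7)·(21/4) + (3/7)·(-45/8) = -53/14.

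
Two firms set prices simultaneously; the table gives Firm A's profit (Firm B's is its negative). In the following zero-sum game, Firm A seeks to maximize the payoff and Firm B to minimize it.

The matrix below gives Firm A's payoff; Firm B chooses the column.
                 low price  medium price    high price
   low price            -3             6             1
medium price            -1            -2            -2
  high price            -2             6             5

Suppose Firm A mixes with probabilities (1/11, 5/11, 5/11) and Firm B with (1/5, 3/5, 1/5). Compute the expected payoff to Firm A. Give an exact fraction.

Against (1/5, 3/5, 1/5), each row's expected payoff is low price: 16/5; medium price: -9/5; high price: 21/5.
Taking the (1/11, 5/11, 5/11)-weighted average: (1/11)·(16/5) + (5/11)·(-9/5) + (5/11)·(21/5) = 76/55.

76/55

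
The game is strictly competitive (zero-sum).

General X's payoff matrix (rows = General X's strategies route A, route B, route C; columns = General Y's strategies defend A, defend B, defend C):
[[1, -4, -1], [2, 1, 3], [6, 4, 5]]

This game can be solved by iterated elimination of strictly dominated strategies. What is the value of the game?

4

Row route A is strictly dominated by row route B (2>1, 1>-4, 3>-1); eliminate route A.
Row route B is strictly dominated by row route C (6>2, 4>1, 5>3); eliminate route B.
Column defend C is strictly dominated by defend B for General Y (4<5); eliminate defend C.
Column defend A is strictly dominated by defend B for General Y (4<6); eliminate defend A.
Only (route C, defend B) remains, with payoff 4.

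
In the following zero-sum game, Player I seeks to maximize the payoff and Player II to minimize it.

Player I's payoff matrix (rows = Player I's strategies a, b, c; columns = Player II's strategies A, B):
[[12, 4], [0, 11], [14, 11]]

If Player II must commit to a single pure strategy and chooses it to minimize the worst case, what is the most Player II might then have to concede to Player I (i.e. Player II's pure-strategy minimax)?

The worst case (largest entry) in each column is A: 14, B: 11.
The best (smallest) of these is 11.

11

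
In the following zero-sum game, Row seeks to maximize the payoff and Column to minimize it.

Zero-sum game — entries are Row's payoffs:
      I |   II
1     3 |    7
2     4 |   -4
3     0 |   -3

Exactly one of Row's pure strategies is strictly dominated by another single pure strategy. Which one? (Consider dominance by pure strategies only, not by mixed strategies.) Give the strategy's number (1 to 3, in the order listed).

Compare 3 with 1: 3 > 0, 7 > -3.
So 1 strictly dominates 3 for Row; 3 is strictly dominated.

3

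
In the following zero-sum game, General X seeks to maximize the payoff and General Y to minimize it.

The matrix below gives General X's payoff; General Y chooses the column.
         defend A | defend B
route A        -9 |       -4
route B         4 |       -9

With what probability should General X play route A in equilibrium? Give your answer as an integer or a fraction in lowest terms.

13/18

Row minima are -9 and -9, so General X's maximin is -9; column maxima are 4 and -4, so General Y's minimax is -4. These differ, so the equilibrium is in mixed strategies.
Let General X play route A with probability p. General Y is indifferent when −9p + 4(1−p) = −4p − 9(1−p), giving p = 13/18.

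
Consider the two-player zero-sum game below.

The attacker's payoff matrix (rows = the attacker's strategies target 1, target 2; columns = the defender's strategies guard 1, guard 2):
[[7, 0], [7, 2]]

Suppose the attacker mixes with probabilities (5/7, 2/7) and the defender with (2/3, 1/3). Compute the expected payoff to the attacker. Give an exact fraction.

34/7

Against (2/3, 1/3), each row's expected payoff is target 1: 14/3; target 2: 16/3.
Taking the (5/7, 2/7)-weighted average: (5/7)·(14/3) + (2/7)·(16/3) = 34/7.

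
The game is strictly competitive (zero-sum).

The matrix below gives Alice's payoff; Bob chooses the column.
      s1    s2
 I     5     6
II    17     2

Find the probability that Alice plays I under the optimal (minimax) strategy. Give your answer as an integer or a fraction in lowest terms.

Row minima are 5 and 2, so Alice's maximin is 5; column maxima are 17 and 6, so Bob's minimax is 6. These differ, so the equilibrium is in mixed strategies.
Let Alice play I with probability p. Bob is indifferent when 5p + 17(1−p) = 6p + 2(1−p), giving p = 15/16.

15/16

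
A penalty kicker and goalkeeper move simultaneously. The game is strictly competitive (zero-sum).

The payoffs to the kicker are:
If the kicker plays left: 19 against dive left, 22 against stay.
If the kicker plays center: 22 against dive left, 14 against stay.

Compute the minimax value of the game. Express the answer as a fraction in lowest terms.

Row minima are 19 and 14, so the kicker's maximin is 19; column maxima are 22 and 22, so the goalkeeper's minimax is 22. These differ, so the equilibrium is in mixed strategies.
Let the kicker play left with probability p. The goalkeeper is indifferent when 19p + 22(1−p) = 22p + 14(1−p), giving p = 8/11.
Let the goalkeeper play dive left with probability q. The kicker is indifferent when 19q + 22(1−q) = 22q + 14(1−q), giving q = 8/11.
The value is 19·(8/11) + (22)·(3/11) = 218/11.

218/11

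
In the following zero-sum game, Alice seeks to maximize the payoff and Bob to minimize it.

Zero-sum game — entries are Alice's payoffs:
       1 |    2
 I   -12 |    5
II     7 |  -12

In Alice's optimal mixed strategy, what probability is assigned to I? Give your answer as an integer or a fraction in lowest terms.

Row minima are -12 and -12, so Alice's maximin is -12; column maxima are 7 and 5, so Bob's minimax is 5. These differ, so the equilibrium is in mixed strategies.
Let Alice play I with probability p. Bob is indifferent when −12p + 7(1−p) = 5p − 12(1−p), giving p = 19/36.

19/36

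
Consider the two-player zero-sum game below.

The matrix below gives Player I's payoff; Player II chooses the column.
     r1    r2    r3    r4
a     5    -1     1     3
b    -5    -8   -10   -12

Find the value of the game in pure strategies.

-1

Row minima: -1, -12 → Player I's maximin is -1.
Column maxima: 5, -1, 1, 3 → Player II's minimax is -1.
They coincide at (a, r2), so the value is -1.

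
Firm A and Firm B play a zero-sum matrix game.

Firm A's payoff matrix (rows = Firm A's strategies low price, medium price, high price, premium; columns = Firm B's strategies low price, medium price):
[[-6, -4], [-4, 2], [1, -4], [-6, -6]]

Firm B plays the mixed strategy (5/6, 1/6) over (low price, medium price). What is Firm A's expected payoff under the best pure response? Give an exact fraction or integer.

1/6

low price: (-6)·(5/6) + (-4)·(1/6) = -17/3.
medium price: (-4)·(5/6) + (2)·(1/6) = -3.
high price: (1)·(5/6) + (-4)·(1/6) = 1/6.
premium: (-6)·(5/6) + (-6)·(1/6) = -6.
The best pure response is high price with expected payoff 1/6.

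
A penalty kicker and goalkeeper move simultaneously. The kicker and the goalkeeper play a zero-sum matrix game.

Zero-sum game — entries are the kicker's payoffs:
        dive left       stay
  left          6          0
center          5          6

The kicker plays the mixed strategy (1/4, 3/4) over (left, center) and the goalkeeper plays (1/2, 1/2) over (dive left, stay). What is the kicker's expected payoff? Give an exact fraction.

Against (1/2, 1/2), each row's expected payoff is left: 3; center: 11/2.
Taking the (1/4, 3/4)-weighted average: (1/4)·(3) + (3/4)·(11/2) = 39/8.

39/8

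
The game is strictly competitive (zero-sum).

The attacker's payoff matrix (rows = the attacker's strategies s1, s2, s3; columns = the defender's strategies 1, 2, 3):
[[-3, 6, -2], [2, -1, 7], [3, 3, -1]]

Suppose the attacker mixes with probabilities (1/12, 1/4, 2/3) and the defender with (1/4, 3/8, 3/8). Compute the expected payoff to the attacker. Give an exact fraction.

7/4

Against (1/4, 3/8, 3/8), each row's expected payoff is s1: 3/4; s2: 11/4; s3: 3/2.
Taking the (1/12, 1/4, 2/3)-weighted average: (1/12)·(3/4) + (1/4)·(11/4) + (2/3)·(3/2) = 7/4.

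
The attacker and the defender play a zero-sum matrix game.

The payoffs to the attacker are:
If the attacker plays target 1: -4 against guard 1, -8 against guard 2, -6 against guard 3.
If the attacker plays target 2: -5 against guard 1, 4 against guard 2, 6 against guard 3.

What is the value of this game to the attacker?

Column guard 3 is strictly dominated by guard 2 for the defender (it gives the attacker more in every row).
The remaining 2×2 game on (target 1, target 2) × (guard 1, guard 2) has no saddle point. Let the attacker play target 1 with probability p; indifference gives −4p − 5(1−p) = −8p + 4(1−p), so p = 9/13.
Similarly the defender's optimal q on guard 1 is 12/13, and the value is -4·(12/13) + (-8)·(1/13) = -56/13.

-56/13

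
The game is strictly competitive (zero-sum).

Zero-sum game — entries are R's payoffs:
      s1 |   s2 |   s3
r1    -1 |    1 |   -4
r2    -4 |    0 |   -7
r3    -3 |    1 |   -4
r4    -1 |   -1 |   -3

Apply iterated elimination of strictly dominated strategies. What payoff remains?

Row r2 is strictly dominated by row r1 (-1>-4, 1>0, -4>-7); eliminate r2.
Column s2 is strictly dominated by s3 for C (-4<1, -4<1, -3<-1); eliminate s2.
Column s1 is strictly dominated by s3 for C (-4<-1, -4<-3, -3<-1); eliminate s1.
Row r1 is strictly dominated by row r4 (-3>-4); eliminate r1.
Row r3 is strictly dominated by row r4 (-3>-4); eliminate r3.
Only (r4, s3) remains, with payoff -3.

-3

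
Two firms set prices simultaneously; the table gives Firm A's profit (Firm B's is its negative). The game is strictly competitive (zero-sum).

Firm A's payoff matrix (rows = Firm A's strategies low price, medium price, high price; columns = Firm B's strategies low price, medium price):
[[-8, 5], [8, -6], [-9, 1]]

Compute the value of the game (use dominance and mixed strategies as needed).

Row high price is strictly dominated by row low price, so Firm A never plays it.
The remaining 2×2 game on (low price, medium price) × (low price, medium price) has no saddle point. Let Firm A play low price with probability p; indifference gives −8p + 8(1−p) = 5p − 6(1−p), so p = 14/27.
Similarly Firm B's optimal q on low price is 11/27, and the value is -8·(11/27) + (5)·(16/27) = -8/27.

-8/27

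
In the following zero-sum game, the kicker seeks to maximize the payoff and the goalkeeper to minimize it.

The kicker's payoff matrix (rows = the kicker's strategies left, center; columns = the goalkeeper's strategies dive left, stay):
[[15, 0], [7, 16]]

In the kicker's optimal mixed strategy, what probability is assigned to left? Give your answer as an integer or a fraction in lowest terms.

Row minima are 0 and 7, so the kicker's maximin is 7; column maxima are 15 and 16, so the goalkeeper's minimax is 15. These differ, so the equilibrium is in mixed strategies.
Let the kicker play left with probability p. The goalkeeper is indifferent when 15p + 7(1−p) = 16(1−p), giving p = 3/8.

3/8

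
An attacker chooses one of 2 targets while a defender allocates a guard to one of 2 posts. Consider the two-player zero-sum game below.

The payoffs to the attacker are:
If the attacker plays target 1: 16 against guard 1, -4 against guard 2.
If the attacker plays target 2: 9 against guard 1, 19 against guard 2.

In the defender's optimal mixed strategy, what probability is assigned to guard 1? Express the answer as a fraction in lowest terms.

Row minima are -4 and 9, so the attacker's maximin is 9; column maxima are 16 and 19, so the defender's minimax is 16. These differ, so the equilibrium is in mixed strategies.
Let the defender play guard 1 with probability q. The attacker is indifferent when 16q − 4(1−q) = 9q + 19(1−q), giving q = 23/30.

23/30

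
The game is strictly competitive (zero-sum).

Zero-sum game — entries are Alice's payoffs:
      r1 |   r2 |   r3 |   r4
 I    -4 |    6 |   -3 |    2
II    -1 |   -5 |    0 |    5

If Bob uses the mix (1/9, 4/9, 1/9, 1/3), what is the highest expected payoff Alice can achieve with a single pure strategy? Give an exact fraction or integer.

I: (-4)·(1/9) + (6)·(4/9) + (-3)·(1/9) + (2)·(1/3) = 23/9.
II: (-1)·(1/9) + (-5)·(4/9) + (0)·(1/9) + (5)·(1/3) = -2/3.
The best pure response is I with expected payoff 23/9.

23/9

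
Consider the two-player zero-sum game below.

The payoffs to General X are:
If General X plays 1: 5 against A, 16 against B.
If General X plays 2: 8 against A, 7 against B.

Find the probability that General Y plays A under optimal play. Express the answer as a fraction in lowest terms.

Row minima are 5 and 7, so General X's maximin is 7; column maxima are 8 and 16, so General Y's minimax is 8. These differ, so the equilibrium is in mixed strategies.
Let General Y play A with probability q. General X is indifferent when 5q + 16(1−q) = 8q + 7(1−q), giving q = 3/4.

3/4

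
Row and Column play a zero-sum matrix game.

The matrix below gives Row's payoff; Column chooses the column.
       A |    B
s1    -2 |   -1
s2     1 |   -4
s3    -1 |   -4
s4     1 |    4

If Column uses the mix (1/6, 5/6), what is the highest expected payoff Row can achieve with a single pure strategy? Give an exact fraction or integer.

7/2

s1: (-2)·(1/6) + (-1)·(5/6) = -7/6.
s2: (1)·(1/6) + (-4)·(5/6) = -19/6.
s3: (-1)·(1/6) + (-4)·(5/6) = -7/2.
s4: (1)·(1/6) + (4)·(5/6) = 7/2.
The best pure response is s4 with expected payoff 7/2.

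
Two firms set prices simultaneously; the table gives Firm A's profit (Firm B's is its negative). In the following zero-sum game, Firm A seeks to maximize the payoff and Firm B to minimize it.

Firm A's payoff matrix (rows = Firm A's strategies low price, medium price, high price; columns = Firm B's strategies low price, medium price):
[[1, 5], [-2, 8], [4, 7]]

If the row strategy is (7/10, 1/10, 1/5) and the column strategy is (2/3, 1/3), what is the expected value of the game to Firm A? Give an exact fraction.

83/30

Against (2/3, 1/3), each row's expected payoff is low price: 7/3; medium price: 4/3; high price: 5.
Taking the (7/10, 1/10, 1/5)-weighted average: (7/10)·(7/3) + (1/10)·(4/3) + (1/5)·(5) = 83/30.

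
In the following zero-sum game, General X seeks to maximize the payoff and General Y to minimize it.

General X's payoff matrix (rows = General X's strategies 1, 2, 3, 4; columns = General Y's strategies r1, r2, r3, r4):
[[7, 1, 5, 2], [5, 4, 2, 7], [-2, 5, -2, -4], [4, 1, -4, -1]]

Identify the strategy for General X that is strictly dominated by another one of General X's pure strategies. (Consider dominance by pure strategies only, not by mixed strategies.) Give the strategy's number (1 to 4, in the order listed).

Compare 4 with 2: 5 > 4, 4 > 1, 2 > -4, 7 > -1.
So 2 strictly dominates 4 for General X; 4 is strictly dominated.

4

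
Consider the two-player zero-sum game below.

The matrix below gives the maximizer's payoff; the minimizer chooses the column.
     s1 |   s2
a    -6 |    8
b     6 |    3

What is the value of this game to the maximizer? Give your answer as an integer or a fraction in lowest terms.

Row minima are -6 and 3, so the maximizer's maximin is 3; column maxima are 6 and 8, so the minimizer's minimax is 6. These differ, so the equilibrium is in mixed strategies.
Let the maximizer play a with probability p. The minimizer is indifferent when −6p + 6(1−p) = 8p + 3(1−p), giving p = 3/17.
Let the minimizer play s1 with probability q. The maximizer is indifferent when −6q + 8(1−q) = 6q + 3(1−q), giving q = 5/17.
The value is -6·(5/17) + (8)·(12/17) = 66/17.

66/17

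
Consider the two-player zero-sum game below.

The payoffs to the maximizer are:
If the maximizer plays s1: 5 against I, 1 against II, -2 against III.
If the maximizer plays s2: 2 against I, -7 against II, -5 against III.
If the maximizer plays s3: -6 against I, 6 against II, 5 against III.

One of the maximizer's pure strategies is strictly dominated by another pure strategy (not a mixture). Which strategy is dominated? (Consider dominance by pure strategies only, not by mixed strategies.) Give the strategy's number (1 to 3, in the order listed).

2

Compare s2 with s1: 5 > 2, 1 > -7, -2 > -5.
So s1 strictly dominates s2 for the maximizer; s2 is strictly dominated.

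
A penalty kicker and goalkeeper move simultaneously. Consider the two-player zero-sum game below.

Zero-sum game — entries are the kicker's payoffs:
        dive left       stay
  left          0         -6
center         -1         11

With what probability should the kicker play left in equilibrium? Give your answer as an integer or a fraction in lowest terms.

2/3

Row minima are -6 and -1, so the kicker's maximin is -1; column maxima are 0 and 11, so the goalkeeper's minimax is 0. These differ, so the equilibrium is in mixed strategies.
Let the kicker play left with probability p. The goalkeeper is indifferent when −(1−p) = −6p + 11(1−p), giving p = 2/3.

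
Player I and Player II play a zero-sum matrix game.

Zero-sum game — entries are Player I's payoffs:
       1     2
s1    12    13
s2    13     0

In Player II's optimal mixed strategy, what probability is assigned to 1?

Row minima are 12 and 0, so Player I's maximin is 12; column maxima are 13 and 13, so Player II's minimax is 13. These differ, so the equilibrium is in mixed strategies.
Let Player II play 1 with probability q. Player I is indifferent when 12q + 13(1−q) = 13q, giving q = 13/14.

13/14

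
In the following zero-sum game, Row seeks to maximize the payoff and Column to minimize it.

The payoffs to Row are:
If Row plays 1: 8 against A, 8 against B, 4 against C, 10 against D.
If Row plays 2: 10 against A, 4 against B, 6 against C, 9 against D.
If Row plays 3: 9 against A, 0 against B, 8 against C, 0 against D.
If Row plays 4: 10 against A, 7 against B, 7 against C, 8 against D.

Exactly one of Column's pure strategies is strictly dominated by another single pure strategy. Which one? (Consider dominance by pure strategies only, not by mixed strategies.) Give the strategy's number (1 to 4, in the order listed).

Column prefers columns that give Row less. Compare A with C: 4 < 8, 6 < 10, 8 < 9, 7 < 10.
So C strictly dominates A for Column; A is strictly dominated.

1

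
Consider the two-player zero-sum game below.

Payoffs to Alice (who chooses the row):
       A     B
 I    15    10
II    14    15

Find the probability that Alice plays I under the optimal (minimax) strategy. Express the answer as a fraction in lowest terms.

1/6

Row minima are 10 and 14, so Alice's maximin is 14; column maxima are 15 and 15, so Bob's minimax is 15. These differ, so the equilibrium is in mixed strategies.
Let Alice play I with probability p. Bob is indifferent when 15p + 14(1−p) = 10p + 15(1−p), giving p = 1/6.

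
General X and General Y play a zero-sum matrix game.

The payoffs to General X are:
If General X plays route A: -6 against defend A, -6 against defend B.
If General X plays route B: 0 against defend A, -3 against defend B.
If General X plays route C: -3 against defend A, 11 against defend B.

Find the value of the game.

-9/17

Row route A is strictly dominated by row route B, so General X never plays it.
The remaining 2×2 game on (route B, route C) × (defend A, defend B) has no saddle point. Let General X play route B with probability p; indifference gives −3(1−p) = −3p + 11(1−p), so p = 14/17.
Similarly General Y's optimal q on defend A is 14/17, and the value is 0·(14/17) + (-3)·(3/17) = -9/17.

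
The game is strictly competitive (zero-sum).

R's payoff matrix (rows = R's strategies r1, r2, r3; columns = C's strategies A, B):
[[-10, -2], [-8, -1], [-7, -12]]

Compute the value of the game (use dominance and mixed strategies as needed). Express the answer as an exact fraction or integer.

Row r1 is strictly dominated by row r2, so R never plays it.
The remaining 2×2 game on (r2, r3) × (A, B) has no saddle point. Let R play r2 with probability p; indifference gives −8p − 7(1−p) = −p − 12(1−p), so p = 5/12.
Similarly C's optimal q on A is 11/12, and the value is -8·(11/12) + (-1)·(1/12) = -89/12.

-89/12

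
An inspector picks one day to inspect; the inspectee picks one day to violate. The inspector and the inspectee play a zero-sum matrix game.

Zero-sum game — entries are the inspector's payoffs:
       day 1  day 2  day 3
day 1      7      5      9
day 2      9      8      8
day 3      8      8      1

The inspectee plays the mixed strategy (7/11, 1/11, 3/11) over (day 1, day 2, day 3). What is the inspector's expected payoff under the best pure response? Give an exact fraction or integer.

95/11

day 1: (7)·(7/11) + (5)·(1/11) + (9)·(3/11) = 81/11.
day 2: (9)·(7/11) + (8)·(1/11) + (8)·(3/11) = 95/11.
day 3: (8)·(7/11) + (8)·(1/11) + (1)·(3/11) = 67/11.
The best pure response is day 2 with expected payoff 95/11.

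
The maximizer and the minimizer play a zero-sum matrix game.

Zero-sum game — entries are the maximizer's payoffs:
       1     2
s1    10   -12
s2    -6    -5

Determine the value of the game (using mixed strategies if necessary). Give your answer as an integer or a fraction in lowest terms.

Row minima are -12 and -6, so the maximizer's maximin is -6; column maxima are 10 and -5, so the minimizer's minimax is -5. These differ, so the equilibrium is in mixed strategies.
Let the maximizer play s1 with probability p. The minimizer is indifferent when 10p − 6(1−p) = −12p − 5(1−p), giving p = 1/23.
Let the minimizer play 1 with probability q. The maximizer is indifferent when 10q − 12(1−q) = −6q − 5(1−q), giving q = 7/23.
The value is 10·(7/23) + (-12)·(16/23) = -122/23.

-122/23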